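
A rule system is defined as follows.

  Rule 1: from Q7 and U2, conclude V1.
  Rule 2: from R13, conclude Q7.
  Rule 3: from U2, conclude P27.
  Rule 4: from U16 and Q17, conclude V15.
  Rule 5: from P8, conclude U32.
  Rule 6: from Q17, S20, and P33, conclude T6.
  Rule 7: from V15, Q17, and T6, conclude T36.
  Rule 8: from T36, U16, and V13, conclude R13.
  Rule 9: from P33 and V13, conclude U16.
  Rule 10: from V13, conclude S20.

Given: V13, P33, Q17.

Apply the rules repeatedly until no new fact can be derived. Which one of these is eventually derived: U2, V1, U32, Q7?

Q7

From P33 and V13, Rule 9 gives U16.
From V13, Rule 10 gives S20.
Q17, S20, and P33 hold, so T6 follows (Rule 6).
From U16 and Q17, Rule 4 gives V15.
V15, Q17, and T6 hold, so T36 follows (Rule 7).
From T36, U16, and V13, Rule 8 gives R13.
From R13, Rule 2 gives Q7.
V1 would need Q7 and U2 (Rule 1), but U2 is never established. U32 would need P8 (Rule 5), but P8 is never established. No rule produces U2, and it is not given.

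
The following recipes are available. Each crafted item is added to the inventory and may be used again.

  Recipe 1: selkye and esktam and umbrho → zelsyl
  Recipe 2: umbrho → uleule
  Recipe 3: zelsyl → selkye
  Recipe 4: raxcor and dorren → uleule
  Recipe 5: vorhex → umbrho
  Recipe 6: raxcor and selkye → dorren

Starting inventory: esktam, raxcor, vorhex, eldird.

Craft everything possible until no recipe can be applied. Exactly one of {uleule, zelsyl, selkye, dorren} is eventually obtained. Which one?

vorhex → umbrho (Recipe 5).
Using Recipe 2, umbrho makes uleule.
selkye would need zelsyl (Recipe 3), but zelsyl is never obtained. zelsyl would need selkye, esktam, and umbrho (Recipe 1), but selkye is never obtained. dorren would need raxcor and selkye (Recipe 6), but selkye is never obtained.

uleule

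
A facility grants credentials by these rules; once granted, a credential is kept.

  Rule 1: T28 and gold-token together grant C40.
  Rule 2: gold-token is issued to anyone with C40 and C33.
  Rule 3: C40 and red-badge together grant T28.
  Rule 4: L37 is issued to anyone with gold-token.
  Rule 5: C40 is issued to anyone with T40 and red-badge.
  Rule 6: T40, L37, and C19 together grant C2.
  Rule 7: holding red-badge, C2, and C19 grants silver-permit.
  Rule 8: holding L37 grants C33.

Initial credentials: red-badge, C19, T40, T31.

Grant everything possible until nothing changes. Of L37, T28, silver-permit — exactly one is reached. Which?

Holding T40 and red-badge grants C40 (Rule 5).
Holding C40 and red-badge grants T28 (Rule 3).
L37 would need gold-token (Rule 4), but gold-token is never granted. silver-permit would need red-badge, C2, and C19 (Rule 7), but C2 is never granted.

T28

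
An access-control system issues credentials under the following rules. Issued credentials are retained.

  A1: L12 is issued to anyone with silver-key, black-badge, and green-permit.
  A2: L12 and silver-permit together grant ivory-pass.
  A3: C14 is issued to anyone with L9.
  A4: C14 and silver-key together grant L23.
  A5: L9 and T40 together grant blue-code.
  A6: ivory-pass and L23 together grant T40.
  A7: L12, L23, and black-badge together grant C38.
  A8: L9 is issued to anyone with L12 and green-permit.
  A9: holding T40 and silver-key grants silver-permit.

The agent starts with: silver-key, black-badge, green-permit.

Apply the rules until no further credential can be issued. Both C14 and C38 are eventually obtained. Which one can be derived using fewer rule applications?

C14: Holding silver-key, black-badge, and green-permit grants L12 (A1). Holding L12 and green-permit grants L9 (A8). Holding L9 grants C14 (A3). [3 rule applications]
C38: Holding silver-key, black-badge, and green-permit grants L12 (A1). Holding L12 and green-permit grants L9 (A8). Holding L9 grants C14 (A3). Holding C14 and silver-key grants L23 (A4). Holding L12, L23, and black-badge grants C38 (A7). [5 rule applications]
C14 needs fewer.

C14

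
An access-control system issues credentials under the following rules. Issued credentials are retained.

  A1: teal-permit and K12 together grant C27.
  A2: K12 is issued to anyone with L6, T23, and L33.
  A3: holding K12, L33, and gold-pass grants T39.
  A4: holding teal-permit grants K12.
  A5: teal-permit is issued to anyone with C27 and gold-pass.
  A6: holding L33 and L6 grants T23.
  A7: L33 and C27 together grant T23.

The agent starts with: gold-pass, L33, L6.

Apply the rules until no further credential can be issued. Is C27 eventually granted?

No

C27 would need teal-permit and K12 (A1), but teal-permit is never granted.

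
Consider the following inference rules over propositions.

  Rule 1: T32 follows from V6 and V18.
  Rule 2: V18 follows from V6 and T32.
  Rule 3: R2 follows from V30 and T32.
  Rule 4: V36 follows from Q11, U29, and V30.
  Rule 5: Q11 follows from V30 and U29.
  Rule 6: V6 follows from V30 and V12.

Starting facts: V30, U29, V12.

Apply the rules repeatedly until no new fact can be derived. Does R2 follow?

No

R2 would need V30 and T32 (Rule 3), but T32 is never established.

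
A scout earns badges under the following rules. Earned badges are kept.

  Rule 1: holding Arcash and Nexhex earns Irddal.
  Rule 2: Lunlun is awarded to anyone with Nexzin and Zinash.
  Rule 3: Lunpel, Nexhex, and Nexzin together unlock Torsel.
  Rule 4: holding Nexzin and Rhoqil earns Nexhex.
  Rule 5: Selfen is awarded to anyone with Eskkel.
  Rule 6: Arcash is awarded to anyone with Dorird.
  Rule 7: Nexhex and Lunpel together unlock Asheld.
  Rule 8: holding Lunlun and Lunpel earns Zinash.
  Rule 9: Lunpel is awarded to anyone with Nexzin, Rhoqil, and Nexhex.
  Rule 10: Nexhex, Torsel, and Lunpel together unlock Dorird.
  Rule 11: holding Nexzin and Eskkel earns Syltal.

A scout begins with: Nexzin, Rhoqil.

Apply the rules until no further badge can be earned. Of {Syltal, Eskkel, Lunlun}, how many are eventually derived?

Syltal would need Nexzin and Eskkel (Rule 11), but Eskkel is never earned.
No rule produces Eskkel, and it is not given.
Lunlun would need Nexzin and Zinash (Rule 2), but Zinash is never earned.
None of the 3 are reached.

0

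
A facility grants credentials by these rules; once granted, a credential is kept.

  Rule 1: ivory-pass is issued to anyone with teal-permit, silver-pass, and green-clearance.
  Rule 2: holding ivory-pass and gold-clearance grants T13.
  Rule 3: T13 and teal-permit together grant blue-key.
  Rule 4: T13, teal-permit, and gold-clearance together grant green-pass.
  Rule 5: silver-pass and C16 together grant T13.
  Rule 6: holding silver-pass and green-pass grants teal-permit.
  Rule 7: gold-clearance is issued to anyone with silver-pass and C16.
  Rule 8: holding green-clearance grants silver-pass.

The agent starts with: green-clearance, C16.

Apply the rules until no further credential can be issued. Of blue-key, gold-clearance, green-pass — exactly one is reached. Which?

gold-clearance

Holding green-clearance grants silver-pass (Rule 8).
Holding silver-pass and C16 grants gold-clearance (Rule 7).
green-pass would need T13, teal-permit, and gold-clearance (Rule 4), but teal-permit is never granted. blue-key would need T13 and teal-permit (Rule 3), but teal-permit is never granted.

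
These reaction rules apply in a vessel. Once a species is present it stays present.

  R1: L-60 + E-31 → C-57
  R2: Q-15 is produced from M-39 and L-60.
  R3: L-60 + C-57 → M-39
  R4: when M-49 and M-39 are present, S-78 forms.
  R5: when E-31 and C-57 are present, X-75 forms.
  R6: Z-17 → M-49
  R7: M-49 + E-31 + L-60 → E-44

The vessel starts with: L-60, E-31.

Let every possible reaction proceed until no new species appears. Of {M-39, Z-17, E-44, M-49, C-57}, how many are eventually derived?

2

L-60 and E-31 present → C-57 forms (R1).
L-60 and C-57 present → M-39 forms (R3).
M-39: reached.
No rule produces Z-17, and it is not given.
E-44 would need M-49, E-31, and L-60 (R7), but M-49 never forms.
M-49 would need Z-17 (R6), but Z-17 never forms.
C-57: reached.
Reached: M-39 and C-57 — 2 of the 5.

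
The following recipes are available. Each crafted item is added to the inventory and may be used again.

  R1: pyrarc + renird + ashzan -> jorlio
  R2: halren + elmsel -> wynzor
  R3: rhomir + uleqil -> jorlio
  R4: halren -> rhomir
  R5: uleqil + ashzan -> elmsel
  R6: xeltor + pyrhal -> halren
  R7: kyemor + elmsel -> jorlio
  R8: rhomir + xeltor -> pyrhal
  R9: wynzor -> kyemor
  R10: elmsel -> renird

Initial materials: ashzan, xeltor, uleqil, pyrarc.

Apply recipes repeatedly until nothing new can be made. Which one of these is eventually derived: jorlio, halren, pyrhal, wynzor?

uleqil + ashzan -> elmsel (R5).
Using R10, elmsel makes renird.
Using R1, pyrarc, renird, and ashzan make jorlio.
wynzor would need halren and elmsel (R2), but halren is never obtained. pyrhal would need rhomir and xeltor (R8), but rhomir is never obtained. halren would need xeltor and pyrhal (R6), but pyrhal is never obtained.

jorlio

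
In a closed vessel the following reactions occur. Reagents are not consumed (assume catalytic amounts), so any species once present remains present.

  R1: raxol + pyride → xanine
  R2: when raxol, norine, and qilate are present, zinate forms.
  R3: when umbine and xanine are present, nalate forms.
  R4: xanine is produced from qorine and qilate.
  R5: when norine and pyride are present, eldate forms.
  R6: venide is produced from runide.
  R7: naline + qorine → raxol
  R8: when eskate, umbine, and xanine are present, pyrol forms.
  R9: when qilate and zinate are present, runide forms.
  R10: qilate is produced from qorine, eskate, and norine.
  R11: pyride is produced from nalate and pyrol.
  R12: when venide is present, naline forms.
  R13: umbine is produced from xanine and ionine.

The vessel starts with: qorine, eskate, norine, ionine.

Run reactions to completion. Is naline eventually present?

naline would need venide (R12), but venide never forms.

No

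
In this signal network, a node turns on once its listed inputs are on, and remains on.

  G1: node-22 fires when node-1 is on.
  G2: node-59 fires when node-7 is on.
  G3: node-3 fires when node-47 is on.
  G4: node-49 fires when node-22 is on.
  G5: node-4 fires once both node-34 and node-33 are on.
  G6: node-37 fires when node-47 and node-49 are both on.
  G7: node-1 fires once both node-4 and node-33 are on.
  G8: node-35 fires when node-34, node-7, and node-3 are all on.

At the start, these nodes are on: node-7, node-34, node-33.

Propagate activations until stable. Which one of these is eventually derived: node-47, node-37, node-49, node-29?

node-49

G5: node-34 and node-33 on → node-4 on.
node-4 and node-33 are on, so node-1 fires (G7).
node-1 is on, so node-22 fires (G1).
node-22 is on, so node-49 fires (G4).
node-37 would need node-47 and node-49 (G6), but node-47 never turns on. No rule produces node-47, and it is not given. No rule produces node-29, and it is not given.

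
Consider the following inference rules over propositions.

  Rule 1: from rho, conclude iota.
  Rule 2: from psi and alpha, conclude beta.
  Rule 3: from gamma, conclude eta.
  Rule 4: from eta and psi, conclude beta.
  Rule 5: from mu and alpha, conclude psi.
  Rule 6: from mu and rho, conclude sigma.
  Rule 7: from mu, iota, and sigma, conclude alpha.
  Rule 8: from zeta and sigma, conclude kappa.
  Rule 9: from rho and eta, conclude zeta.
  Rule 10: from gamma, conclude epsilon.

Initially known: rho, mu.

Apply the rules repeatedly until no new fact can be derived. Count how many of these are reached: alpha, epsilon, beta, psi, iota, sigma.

From mu and rho, Rule 6 gives sigma.
From rho, Rule 1 gives iota.
mu, iota, and sigma hold, so alpha follows (Rule 7).
mu and alpha hold, so psi follows (Rule 5).
psi and alpha hold, so beta follows (Rule 2).
alpha: reached.
epsilon would need gamma (Rule 10), but gamma is never established.
beta: reached.
psi: reached.
iota: reached.
sigma: reached.
Reached: alpha, beta, psi, iota, and sigma — 5 of the 6.

5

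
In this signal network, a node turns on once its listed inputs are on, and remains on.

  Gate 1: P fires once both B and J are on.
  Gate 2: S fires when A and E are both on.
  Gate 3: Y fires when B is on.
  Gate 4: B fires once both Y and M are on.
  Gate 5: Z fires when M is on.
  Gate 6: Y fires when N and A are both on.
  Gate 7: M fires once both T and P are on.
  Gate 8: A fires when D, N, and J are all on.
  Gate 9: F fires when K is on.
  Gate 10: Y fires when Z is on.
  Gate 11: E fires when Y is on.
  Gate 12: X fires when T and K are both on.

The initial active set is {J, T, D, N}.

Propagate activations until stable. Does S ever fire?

Gate 8: D, N, and J on → A on.
N and A are on, so Y fires (Gate 6).
Gate 11: Y on → E on.
Gate 2: A and E on → S on.

Yes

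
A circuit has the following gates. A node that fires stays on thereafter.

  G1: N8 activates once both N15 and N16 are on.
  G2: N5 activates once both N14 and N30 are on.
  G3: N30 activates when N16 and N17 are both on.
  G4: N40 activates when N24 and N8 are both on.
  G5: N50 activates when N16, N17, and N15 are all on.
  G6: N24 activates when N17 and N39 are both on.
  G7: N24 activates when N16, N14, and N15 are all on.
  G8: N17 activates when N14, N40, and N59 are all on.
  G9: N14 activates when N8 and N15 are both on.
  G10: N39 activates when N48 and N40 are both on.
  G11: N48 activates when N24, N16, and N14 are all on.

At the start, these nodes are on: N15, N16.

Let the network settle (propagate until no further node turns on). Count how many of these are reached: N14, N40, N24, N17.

3

G1: N15 and N16 on → N8 on.
G9: N8 and N15 on → N14 on.
G7: N16, N14, and N15 on → N24 on.
N24 and N8 are on, so N40 activates (G4).
N14: reached.
N40: reached.
N24: reached.
N17 would need N14, N40, and N59 (G8), but N59 never turns on.
Reached: N14, N40, and N24 — 3 of the 4.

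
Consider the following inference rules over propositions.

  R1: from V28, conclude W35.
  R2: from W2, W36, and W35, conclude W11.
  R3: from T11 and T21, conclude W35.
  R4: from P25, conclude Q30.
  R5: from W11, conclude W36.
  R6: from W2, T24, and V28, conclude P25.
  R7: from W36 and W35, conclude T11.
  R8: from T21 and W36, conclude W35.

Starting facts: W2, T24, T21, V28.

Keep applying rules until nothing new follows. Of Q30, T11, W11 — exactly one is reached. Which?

From W2, T24, and V28, R6 gives P25.
P25 holds, so Q30 follows (R4).
T11 would need W36 and W35 (R7), but W36 is never established. W11 would need W2, W36, and W35 (R2), but W36 is never established.

Q30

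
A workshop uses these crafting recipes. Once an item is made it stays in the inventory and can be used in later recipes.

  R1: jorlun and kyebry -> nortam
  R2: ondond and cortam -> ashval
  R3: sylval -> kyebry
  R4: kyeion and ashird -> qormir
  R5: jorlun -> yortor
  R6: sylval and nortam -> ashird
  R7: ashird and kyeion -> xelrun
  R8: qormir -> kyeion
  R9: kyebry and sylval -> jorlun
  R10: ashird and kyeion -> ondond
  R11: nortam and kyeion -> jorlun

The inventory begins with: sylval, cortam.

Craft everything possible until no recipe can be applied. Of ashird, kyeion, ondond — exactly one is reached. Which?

ashird

Using R3, sylval makes kyebry.
Using R9, kyebry and sylval make jorlun.
Using R1, jorlun and kyebry make nortam.
sylval and nortam -> ashird (R6).
ondond would need ashird and kyeion (R10), but kyeion is never obtained. kyeion would need qormir (R8), but qormir is never obtained.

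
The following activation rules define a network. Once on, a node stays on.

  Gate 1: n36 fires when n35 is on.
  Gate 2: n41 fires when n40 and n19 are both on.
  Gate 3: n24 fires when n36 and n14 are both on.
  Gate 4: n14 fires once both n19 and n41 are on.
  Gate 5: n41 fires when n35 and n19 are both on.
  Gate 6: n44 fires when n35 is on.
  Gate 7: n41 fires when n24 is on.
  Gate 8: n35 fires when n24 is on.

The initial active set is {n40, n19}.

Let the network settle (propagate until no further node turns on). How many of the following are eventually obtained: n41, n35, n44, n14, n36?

n40 and n19 are on, so n41 fires (Gate 2).
n19 and n41 are on, so n14 fires (Gate 4).
n41: reached.
n35 would need n24 (Gate 8), but n24 never turns on.
n44 would need n35 (Gate 6), but n35 never turns on.
n14: reached.
n36 would need n35 (Gate 1), but n35 never turns on.
Reached: n41 and n14 — 2 of the 5.

2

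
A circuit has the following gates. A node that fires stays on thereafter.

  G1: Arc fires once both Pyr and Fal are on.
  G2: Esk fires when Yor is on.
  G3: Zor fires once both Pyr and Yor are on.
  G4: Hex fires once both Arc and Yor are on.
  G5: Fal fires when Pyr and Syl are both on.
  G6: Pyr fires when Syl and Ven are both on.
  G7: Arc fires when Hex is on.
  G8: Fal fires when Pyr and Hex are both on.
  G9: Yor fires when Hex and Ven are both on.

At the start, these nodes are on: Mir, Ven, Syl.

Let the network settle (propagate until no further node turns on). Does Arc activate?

G6: Syl and Ven on → Pyr on.
Pyr and Syl are on, so Fal fires (G5).
Pyr and Fal are on, so Arc fires (G1).

Yes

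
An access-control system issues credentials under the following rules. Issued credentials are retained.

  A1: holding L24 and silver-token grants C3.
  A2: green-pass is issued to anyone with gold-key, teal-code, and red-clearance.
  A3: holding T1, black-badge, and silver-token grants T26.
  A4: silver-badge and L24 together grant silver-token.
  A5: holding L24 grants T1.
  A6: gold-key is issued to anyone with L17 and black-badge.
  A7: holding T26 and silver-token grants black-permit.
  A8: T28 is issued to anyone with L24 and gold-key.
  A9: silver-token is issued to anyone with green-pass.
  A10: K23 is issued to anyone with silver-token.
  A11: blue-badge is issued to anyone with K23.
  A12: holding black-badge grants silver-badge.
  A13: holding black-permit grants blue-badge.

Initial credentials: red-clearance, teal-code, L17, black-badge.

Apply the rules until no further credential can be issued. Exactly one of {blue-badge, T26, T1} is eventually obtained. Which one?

blue-badge

Holding L17 and black-badge grants gold-key (A6).
Holding gold-key, teal-code, and red-clearance grants green-pass (A2).
Holding green-pass grants silver-token (A9).
Holding silver-token grants K23 (A10).
Holding K23 grants blue-badge (A11).
T26 would need T1, black-badge, and silver-token (A3), but T1 is never granted. T1 would need L24 (A5), but L24 is never granted.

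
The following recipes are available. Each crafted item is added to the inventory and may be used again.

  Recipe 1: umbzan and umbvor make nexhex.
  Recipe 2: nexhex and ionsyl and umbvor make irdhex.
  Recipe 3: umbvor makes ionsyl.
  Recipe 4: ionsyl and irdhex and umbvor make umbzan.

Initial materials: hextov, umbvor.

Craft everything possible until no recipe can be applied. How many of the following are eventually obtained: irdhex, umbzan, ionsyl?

umbvor → ionsyl (Recipe 3).
irdhex would need nexhex, ionsyl, and umbvor (Recipe 2), but nexhex is never obtained.
umbzan would need ionsyl, irdhex, and umbvor (Recipe 4), but irdhex is never obtained.
ionsyl: reached.
Reached: ionsyl — 1 of the 3.

1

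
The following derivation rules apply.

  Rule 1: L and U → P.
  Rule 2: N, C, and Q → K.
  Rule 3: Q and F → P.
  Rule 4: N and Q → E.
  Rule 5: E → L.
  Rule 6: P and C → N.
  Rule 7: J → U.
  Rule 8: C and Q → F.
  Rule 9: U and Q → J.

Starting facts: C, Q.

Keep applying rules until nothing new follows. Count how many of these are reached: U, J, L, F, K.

3

C and Q hold, so F follows (Rule 8).
Q and F hold, so P follows (Rule 3).
From P and C, Rule 6 gives N.
From N, C, and Q, Rule 2 gives K.
N and Q hold, so E follows (Rule 4).
From E, Rule 5 gives L.
U would need J (Rule 7), but J is never established.
J would need U and Q (Rule 9), but U is never established.
L: reached.
F: reached.
K: reached.
Reached: L, F, and K — 3 of the 5.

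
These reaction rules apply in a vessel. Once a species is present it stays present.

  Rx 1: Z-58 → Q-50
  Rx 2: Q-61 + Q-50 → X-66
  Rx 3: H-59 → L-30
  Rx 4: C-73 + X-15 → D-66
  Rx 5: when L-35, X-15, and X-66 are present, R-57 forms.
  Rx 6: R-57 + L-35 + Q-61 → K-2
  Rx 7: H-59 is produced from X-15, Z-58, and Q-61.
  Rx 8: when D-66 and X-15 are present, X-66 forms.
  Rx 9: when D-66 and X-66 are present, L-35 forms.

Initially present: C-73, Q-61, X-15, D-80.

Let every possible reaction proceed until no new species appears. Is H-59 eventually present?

H-59 would need X-15, Z-58, and Q-61 (Rx 7), but Z-58 never forms.

No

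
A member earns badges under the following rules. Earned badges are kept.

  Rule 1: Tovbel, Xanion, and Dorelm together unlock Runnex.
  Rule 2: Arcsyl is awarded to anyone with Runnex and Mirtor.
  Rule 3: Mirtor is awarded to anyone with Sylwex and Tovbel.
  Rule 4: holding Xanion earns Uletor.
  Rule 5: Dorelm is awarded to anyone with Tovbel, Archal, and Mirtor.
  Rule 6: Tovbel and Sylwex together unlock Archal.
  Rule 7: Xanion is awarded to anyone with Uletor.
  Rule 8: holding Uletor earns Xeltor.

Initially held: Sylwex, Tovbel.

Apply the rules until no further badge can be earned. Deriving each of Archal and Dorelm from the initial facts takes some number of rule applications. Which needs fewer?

Archal

Archal: With Tovbel and Sylwex, Archal is earned (Rule 6). [1 rule application]
Dorelm: With Tovbel and Sylwex, Archal is earned (Rule 6). With Sylwex and Tovbel, Mirtor is earned (Rule 3). With Tovbel, Archal, and Mirtor, Dorelm is earned (Rule 5). [3 rule applications]
Archal needs fewer.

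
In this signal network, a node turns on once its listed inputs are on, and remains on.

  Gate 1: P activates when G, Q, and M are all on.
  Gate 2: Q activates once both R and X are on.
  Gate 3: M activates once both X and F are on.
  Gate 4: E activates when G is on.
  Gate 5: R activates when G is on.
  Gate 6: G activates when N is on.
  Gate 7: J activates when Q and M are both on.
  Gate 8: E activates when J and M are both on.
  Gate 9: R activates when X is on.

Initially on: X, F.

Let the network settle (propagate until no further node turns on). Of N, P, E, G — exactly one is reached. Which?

E

X and F are on, so M activates (Gate 3).
Gate 9: X on → R on.
R and X are on, so Q activates (Gate 2).
Q and M are on, so J activates (Gate 7).
Gate 8: J and M on → E on.
P would need G, Q, and M (Gate 1), but G never turns on. G would need N (Gate 6), but N never turns on. No rule produces N, and it is not given.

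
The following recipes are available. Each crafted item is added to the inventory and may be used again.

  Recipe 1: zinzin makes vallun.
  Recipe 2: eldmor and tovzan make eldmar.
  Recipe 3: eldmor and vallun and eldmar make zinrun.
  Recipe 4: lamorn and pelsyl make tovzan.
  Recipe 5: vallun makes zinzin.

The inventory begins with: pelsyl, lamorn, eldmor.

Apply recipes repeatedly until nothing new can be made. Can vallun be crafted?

No

vallun would need zinzin (Recipe 1), but zinzin is never obtained.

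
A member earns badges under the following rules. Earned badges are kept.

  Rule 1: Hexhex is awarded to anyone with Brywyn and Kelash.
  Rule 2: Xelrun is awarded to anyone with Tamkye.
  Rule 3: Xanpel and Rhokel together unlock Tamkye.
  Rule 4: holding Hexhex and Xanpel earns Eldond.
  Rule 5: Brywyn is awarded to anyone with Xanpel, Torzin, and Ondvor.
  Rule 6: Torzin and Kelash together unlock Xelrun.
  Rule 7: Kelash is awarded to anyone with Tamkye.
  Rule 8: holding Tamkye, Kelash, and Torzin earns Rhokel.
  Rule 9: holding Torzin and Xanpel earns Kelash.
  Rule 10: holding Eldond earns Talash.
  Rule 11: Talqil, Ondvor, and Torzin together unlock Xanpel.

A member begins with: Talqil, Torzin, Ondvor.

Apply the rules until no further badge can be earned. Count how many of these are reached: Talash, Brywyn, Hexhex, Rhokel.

3

With Talqil, Ondvor, and Torzin, Xanpel is earned (Rule 11).
With Xanpel, Torzin, and Ondvor, Brywyn is earned (Rule 5).
With Torzin and Xanpel, Kelash is earned (Rule 9).
With Brywyn and Kelash, Hexhex is earned (Rule 1).
With Hexhex and Xanpel, Eldond is earned (Rule 4).
With Eldond, Talash is earned (Rule 10).
Talash: reached.
Brywyn: reached.
Hexhex: reached.
Rhokel would need Tamkye, Kelash, and Torzin (Rule 8), but Tamkye is never earned.
Reached: Talash, Brywyn, and Hexhex — 3 of the 4.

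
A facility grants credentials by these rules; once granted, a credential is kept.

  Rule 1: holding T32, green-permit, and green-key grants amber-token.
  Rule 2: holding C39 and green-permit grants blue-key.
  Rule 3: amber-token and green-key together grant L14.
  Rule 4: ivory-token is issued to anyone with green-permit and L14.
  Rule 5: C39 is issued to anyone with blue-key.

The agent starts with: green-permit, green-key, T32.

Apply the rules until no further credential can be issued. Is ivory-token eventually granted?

Yes

Holding T32, green-permit, and green-key grants amber-token (Rule 1).
Holding amber-token and green-key grants L14 (Rule 3).
Holding green-permit and L14 grants ivory-token (Rule 4).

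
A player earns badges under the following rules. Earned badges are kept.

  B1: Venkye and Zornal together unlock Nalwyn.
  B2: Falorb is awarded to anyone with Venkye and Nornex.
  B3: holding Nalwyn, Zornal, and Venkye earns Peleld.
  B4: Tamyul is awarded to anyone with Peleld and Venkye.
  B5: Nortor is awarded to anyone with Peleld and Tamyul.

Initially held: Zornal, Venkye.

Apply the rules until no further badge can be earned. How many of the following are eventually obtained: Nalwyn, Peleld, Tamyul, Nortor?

4

With Venkye and Zornal, Nalwyn is earned (B1).
With Nalwyn, Zornal, and Venkye, Peleld is earned (B3).
With Peleld and Venkye, Tamyul is earned (B4).
With Peleld and Tamyul, Nortor is earned (B5).
Nalwyn: reached.
Peleld: reached.
Tamyul: reached.
Nortor: reached.
All 4 are reached.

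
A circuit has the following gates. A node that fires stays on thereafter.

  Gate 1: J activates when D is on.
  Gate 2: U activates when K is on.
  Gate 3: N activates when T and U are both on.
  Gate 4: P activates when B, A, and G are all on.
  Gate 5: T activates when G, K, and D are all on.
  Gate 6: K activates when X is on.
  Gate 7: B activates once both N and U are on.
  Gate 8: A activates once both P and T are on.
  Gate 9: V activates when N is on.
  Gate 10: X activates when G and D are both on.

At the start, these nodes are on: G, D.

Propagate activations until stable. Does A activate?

No

A would need P and T (Gate 8), but P never turns on.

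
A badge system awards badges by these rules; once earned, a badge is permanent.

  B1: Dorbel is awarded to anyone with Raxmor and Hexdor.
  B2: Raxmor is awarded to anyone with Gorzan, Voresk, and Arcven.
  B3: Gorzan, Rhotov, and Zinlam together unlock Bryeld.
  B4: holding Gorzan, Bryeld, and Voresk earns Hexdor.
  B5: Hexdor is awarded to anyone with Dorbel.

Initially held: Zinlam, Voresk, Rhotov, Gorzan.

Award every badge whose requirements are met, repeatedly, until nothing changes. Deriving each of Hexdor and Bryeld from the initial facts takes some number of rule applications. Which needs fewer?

Bryeld

Bryeld: With Gorzan, Rhotov, and Zinlam, Bryeld is earned (B3). [1 rule application]
Hexdor: With Gorzan, Rhotov, and Zinlam, Bryeld is earned (B3). With Gorzan, Bryeld, and Voresk, Hexdor is earned (B4). [2 rule applications]
Bryeld needs fewer.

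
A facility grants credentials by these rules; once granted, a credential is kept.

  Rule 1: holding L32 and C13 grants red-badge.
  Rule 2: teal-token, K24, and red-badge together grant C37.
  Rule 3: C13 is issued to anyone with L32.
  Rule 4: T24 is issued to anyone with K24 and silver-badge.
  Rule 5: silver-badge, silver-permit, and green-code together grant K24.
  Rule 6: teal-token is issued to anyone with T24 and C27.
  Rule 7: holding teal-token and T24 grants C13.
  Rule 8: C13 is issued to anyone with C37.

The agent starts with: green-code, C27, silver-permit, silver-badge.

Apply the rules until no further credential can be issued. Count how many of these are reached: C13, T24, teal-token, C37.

Holding silver-badge, silver-permit, and green-code grants K24 (Rule 5).
Holding K24 and silver-badge grants T24 (Rule 4).
Holding T24 and C27 grants teal-token (Rule 6).
Holding teal-token and T24 grants C13 (Rule 7).
C13: reached.
T24: reached.
teal-token: reached.
C37 would need teal-token, K24, and red-badge (Rule 2), but red-badge is never granted.
Reached: C13, T24, and teal-token — 3 of the 4.

3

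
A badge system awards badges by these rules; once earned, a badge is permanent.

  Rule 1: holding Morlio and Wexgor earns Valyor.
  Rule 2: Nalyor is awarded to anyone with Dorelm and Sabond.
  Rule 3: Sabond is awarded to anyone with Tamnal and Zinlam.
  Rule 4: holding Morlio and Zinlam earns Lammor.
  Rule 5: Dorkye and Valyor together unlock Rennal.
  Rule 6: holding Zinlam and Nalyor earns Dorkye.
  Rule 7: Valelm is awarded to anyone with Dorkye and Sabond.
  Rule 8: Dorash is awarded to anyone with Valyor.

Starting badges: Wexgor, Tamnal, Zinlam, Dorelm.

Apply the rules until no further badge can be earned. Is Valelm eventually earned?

With Tamnal and Zinlam, Sabond is earned (Rule 3).
With Dorelm and Sabond, Nalyor is earned (Rule 2).
With Zinlam and Nalyor, Dorkye is earned (Rule 6).
With Dorkye and Sabond, Valelm is earned (Rule 7).

Yes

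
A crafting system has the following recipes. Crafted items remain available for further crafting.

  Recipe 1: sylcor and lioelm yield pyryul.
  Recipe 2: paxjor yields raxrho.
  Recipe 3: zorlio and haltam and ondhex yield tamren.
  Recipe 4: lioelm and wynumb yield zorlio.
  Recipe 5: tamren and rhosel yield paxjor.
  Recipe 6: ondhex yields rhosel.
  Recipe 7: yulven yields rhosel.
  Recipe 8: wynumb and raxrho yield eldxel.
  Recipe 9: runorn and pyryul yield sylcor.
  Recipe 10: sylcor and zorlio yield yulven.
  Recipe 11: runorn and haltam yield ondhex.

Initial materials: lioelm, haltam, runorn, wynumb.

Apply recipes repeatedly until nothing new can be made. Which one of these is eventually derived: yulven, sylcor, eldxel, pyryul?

eldxel

lioelm and wynumb → zorlio (Recipe 4).
Using Recipe 11, runorn and haltam make ondhex.
zorlio and haltam and ondhex → tamren (Recipe 3).
ondhex → rhosel (Recipe 6).
tamren and rhosel → paxjor (Recipe 5).
Using Recipe 2, paxjor makes raxrho.
wynumb and raxrho → eldxel (Recipe 8).
sylcor would need runorn and pyryul (Recipe 9), but pyryul is never obtained. yulven would need sylcor and zorlio (Recipe 10), but sylcor is never obtained. pyryul would need sylcor and lioelm (Recipe 1), but sylcor is never obtained.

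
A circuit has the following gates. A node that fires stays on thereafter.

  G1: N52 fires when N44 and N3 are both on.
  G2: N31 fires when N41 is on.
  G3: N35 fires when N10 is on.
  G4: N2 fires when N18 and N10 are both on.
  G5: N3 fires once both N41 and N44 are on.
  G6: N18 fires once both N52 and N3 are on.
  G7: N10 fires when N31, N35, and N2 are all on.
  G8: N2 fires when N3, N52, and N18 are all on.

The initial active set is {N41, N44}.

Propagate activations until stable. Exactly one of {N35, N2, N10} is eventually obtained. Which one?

N41 and N44 are on, so N3 fires (G5).
G1: N44 and N3 on → N52 on.
N52 and N3 are on, so N18 fires (G6).
G8: N3, N52, and N18 on → N2 on.
N10 would need N31, N35, and N2 (G7), but N35 never turns on. N35 would need N10 (G3), but N10 never turns on.

N2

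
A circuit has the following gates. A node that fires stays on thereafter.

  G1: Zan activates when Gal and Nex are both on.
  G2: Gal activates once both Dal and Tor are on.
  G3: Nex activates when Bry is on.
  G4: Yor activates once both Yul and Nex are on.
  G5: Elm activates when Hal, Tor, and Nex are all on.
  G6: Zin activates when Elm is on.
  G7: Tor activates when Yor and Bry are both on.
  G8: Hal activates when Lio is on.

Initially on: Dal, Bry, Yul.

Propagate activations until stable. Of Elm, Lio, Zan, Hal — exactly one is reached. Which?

Zan

G3: Bry on → Nex on.
G4: Yul and Nex on → Yor on.
G7: Yor and Bry on → Tor on.
G2: Dal and Tor on → Gal on.
G1: Gal and Nex on → Zan on.
Elm would need Hal, Tor, and Nex (G5), but Hal never turns on. No rule produces Lio, and it is not given. Hal would need Lio (G8), but Lio never turns on.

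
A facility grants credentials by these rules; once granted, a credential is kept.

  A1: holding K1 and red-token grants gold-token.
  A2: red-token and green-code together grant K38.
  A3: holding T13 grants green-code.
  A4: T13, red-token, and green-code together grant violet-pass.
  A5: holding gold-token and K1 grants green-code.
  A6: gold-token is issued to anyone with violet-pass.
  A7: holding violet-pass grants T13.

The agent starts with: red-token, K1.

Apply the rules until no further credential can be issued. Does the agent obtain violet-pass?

violet-pass would need T13, red-token, and green-code (A4), but T13 is never granted.

No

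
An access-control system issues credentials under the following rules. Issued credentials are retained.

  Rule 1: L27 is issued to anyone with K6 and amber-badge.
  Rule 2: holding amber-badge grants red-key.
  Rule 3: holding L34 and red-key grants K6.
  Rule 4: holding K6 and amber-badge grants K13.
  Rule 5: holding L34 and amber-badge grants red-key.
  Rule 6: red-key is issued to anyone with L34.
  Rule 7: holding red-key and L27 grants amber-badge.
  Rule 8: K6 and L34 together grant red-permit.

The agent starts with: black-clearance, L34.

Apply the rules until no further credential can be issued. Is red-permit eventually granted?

Yes

Holding L34 grants red-key (Rule 6).
Holding L34 and red-key grants K6 (Rule 3).
Holding K6 and L34 grants red-permit (Rule 8).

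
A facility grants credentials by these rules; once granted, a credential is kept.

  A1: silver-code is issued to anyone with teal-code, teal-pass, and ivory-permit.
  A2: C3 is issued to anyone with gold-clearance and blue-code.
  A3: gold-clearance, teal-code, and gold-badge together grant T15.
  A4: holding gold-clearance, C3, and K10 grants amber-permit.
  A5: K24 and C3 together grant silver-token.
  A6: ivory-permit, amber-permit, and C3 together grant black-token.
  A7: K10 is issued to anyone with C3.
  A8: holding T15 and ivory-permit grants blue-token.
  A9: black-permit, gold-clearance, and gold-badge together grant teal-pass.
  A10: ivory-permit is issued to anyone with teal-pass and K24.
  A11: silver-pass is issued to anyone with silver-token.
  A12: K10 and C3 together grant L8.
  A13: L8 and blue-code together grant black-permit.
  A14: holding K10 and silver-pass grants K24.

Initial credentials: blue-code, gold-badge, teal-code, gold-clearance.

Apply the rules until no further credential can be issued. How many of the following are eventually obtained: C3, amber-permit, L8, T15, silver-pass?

Holding gold-clearance and blue-code grants C3 (A2).
Holding gold-clearance, teal-code, and gold-badge grants T15 (A3).
Holding C3 grants K10 (A7).
Holding gold-clearance, C3, and K10 grants amber-permit (A4).
Holding K10 and C3 grants L8 (A12).
C3: reached.
amber-permit: reached.
L8: reached.
T15: reached.
silver-pass would need silver-token (A11), but silver-token is never granted.
Reached: C3, amber-permit, L8, and T15 — 4 of the 5.

4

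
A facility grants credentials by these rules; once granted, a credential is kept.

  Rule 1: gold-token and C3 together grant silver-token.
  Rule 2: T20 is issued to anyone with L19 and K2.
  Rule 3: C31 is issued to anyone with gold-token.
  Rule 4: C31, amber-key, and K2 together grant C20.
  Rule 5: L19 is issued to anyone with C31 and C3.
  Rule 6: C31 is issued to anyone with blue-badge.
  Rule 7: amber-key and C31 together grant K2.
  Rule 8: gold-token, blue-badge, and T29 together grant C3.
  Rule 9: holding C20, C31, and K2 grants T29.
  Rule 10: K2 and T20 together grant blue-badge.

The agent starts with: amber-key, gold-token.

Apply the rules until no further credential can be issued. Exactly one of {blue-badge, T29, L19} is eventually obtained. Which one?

Holding gold-token grants C31 (Rule 3).
Holding amber-key and C31 grants K2 (Rule 7).
Holding C31, amber-key, and K2 grants C20 (Rule 4).
Holding C20, C31, and K2 grants T29 (Rule 9).
L19 would need C31 and C3 (Rule 5), but C3 is never granted. blue-badge would need K2 and T20 (Rule 10), but T20 is never granted.

T29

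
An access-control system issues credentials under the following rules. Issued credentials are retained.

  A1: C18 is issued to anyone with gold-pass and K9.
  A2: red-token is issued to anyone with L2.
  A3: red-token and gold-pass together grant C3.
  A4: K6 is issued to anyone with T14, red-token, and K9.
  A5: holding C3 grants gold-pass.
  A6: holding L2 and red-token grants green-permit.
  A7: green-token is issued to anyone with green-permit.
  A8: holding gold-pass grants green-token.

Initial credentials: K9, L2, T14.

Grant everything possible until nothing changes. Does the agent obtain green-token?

Yes

Holding L2 grants red-token (A2).
Holding L2 and red-token grants green-permit (A6).
Holding green-permit grants green-token (A7).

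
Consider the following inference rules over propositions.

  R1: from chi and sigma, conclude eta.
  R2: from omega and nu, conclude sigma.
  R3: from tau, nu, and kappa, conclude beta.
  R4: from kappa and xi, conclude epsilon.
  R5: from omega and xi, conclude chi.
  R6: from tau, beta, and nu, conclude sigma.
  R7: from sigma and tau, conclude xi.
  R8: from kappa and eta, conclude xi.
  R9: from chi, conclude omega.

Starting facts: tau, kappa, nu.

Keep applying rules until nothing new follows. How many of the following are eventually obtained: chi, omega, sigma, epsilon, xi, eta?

From tau, nu, and kappa, R3 gives beta.
From tau, beta, and nu, R6 gives sigma.
sigma and tau hold, so xi follows (R7).
From kappa and xi, R4 gives epsilon.
chi would need omega and xi (R5), but omega is never established.
omega would need chi (R9), but chi is never established.
sigma: reached.
epsilon: reached.
xi: reached.
eta would need chi and sigma (R1), but chi is never established.
Reached: sigma, epsilon, and xi — 3 of the 6.

3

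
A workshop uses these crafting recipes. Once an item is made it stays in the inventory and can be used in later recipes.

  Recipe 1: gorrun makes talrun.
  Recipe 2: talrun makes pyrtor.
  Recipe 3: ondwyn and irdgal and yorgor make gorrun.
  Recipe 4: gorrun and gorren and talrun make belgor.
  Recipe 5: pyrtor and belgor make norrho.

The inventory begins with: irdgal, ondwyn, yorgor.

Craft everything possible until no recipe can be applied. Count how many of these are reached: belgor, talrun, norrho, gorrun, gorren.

Using Recipe 3, ondwyn, irdgal, and yorgor make gorrun.
gorrun → talrun (Recipe 1).
belgor would need gorrun, gorren, and talrun (Recipe 4), but gorren is never obtained.
talrun: reached.
norrho would need pyrtor and belgor (Recipe 5), but belgor is never obtained.
gorrun: reached.
No rule produces gorren, and it is not given.
Reached: talrun and gorrun — 2 of the 5.

2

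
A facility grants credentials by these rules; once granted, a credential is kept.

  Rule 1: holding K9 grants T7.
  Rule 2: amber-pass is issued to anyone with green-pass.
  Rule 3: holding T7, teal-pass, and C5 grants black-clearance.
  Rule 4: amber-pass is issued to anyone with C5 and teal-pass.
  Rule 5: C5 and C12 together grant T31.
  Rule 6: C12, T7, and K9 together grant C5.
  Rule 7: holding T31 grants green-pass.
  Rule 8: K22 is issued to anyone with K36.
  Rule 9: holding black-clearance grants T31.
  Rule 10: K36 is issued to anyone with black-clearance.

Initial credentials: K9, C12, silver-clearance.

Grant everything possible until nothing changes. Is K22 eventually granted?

K22 would need K36 (Rule 8), but K36 is never granted.

No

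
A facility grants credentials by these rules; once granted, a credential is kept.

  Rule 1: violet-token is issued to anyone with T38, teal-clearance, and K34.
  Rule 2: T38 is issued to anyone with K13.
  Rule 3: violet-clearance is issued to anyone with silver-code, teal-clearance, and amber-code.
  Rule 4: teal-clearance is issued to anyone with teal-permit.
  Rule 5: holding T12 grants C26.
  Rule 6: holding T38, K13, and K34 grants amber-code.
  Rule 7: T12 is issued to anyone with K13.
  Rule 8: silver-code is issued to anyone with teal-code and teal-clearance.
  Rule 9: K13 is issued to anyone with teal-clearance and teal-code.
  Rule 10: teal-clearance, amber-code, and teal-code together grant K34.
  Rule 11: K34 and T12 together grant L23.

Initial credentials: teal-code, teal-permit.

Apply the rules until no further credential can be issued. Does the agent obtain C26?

Yes

Holding teal-permit grants teal-clearance (Rule 4).
Holding teal-clearance and teal-code grants K13 (Rule 9).
Holding K13 grants T12 (Rule 7).
Holding T12 grants C26 (Rule 5).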